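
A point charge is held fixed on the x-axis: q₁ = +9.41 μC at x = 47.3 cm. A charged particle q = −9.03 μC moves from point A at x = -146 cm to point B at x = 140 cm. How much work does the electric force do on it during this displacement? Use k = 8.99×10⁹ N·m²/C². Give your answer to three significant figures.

0.429 J

The work done by the electric force is W_field = −ΔU = −q(V_B − V_A) = q(V_A − V_B).
At A: distance to the source charge is 1.93 m; V_A = kq₁/r = 4.38×10⁴ V.
At B: distance to the source charge is 0.927 m; V_B = kq₁/r = 9.13×10⁴ V.
ΔV = V_B − V_A = 4.75×10⁴ V.
W_field = −qΔV = −(-9.03×10⁻⁶ C)(4.75×10⁴ V) = 0.429 J.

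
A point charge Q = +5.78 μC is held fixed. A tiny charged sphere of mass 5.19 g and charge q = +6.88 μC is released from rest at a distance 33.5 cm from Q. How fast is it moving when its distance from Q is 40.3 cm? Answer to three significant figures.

8.33 m/s

Only the electrostatic force acts, so mechanical energy is conserved: ½mv² = U₁ − U₂ = kQq(1/r₁ − 1/r₂).
U₁ − U₂ = (8.99×10⁹ N·m²/C²)(5.78×10⁻⁶ C)(6.88×10⁻⁶ C)(1/0.335 − 1/0.403) = 0.180 J.
v = √(2·0.180/5.19×10⁻³) = 8.33 m/s.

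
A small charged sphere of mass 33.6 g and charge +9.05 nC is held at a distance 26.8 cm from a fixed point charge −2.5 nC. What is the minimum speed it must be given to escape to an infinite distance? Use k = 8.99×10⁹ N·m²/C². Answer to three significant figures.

6.72×10⁻³ m/s

To just escape, total mechanical energy must reach zero at infinity: ½mv²_min + U = 0, so ½mv²_min = −U = |kQq|/r.
|U| = |kQq|/r = (8.99×10⁹ N·m²/C²)(2.50×10⁻⁹)(9.05×10⁻⁹)/(0.268) = 7.59×10⁻⁷ J.
v_min = √(2|U|/m) = √(2·7.59×10⁻⁷/0.0336) = 6.72×10⁻³ m/s.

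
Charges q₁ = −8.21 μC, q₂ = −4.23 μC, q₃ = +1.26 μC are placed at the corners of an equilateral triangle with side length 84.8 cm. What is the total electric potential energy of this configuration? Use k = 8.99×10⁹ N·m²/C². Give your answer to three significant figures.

The assembly work is the sum of pairwise potential energies, U = Σ_{i<j} kqᵢqⱼ/rᵢⱼ.
All three pair separations equal the side length, 0.848 m.
U = (0.368) + (-0.110) + (-0.0565) = 0.202 J.

0.202 J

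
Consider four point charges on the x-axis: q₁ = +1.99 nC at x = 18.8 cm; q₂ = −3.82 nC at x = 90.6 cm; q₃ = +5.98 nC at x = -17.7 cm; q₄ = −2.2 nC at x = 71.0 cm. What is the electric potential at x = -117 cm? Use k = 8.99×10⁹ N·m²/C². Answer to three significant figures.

The total potential is the scalar sum of each charge's contribution, V = Σ kqᵢ/rᵢ.
Distances from the field point to each charge: r₁ = 1.36 m, r₂ = 2.08 m, r₃ = 0.993 m, r₄ = 1.88 m.
V = k[(1.99×10⁻⁹)/(1.36) + (-3.82×10⁻⁹)/(2.08) + (5.98×10⁻⁹)/(0.993) + (-2.20×10⁻⁹)/(1.88)] = 40.3 V.

40.3 V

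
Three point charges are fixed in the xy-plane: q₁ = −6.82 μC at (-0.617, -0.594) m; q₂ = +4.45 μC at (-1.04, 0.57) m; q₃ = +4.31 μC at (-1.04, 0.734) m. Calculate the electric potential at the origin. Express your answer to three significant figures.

Electric potential is a scalar, so the contributions from each charge add algebraically: V = Σ kqᵢ/rᵢ.
Distances from the field point to each charge: r₁ = 0.856 m, r₂ = 1.19 m, r₃ = 1.27 m.
V = k[(-6.82×10⁻⁶)/(0.856) + (4.45×10⁻⁶)/(1.19) + (4.31×10⁻⁶)/(1.27)] = -7420 V.

-7420 V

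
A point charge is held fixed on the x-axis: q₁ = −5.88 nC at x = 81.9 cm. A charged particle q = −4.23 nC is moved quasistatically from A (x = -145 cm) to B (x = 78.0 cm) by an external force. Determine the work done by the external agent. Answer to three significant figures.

5.63×10⁻⁶ J

For quasistatic motion the external work equals the change in potential energy: W_ext = qΔV = q(V_B − V_A).
At A: distance to the source charge is 2.27 m; V_A = kq₁/r = -23.3 V.
At B: distance to the source charge is 0.0390 m; V_B = kq₁/r = -1360 V.
ΔV = V_B − V_A = -1330 V.
W_ext = qΔV = (-4.23×10⁻⁹ C)(-1330 V) = 5.63×10⁻⁶ J.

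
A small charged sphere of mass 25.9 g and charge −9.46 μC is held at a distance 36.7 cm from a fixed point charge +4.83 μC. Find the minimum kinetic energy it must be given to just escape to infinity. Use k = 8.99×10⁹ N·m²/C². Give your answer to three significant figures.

To just escape, total mechanical energy must reach zero at infinity: ½mv²_min + U = 0, so ½mv²_min = −U = |kQq|/r.
|U| = |kQq|/r = (8.99×10⁹ N·m²/C²)(4.83×10⁻⁶)(9.46×10⁻⁶)/(0.367) = 1.12 J.

1.12 J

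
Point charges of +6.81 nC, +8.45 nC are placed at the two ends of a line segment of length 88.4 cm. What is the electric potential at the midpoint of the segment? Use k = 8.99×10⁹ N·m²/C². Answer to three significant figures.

310 V

The total potential is the scalar sum of each charge's contribution, V = Σ kqᵢ/rᵢ.
Each charge is 0.442 m from the midpoint.
V = k[(6.81×10⁻⁹)/(0.442) + (8.45×10⁻⁹)/(0.442)] = 310 V.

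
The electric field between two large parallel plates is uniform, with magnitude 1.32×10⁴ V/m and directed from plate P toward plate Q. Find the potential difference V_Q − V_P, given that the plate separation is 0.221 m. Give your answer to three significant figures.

In a uniform field, potential decreases in the direction of E: ΔV = −E·d for a displacement d parallel to E.
Going from P to Q is a displacement of 0.221 m along the field, so V_Q − V_P = −Ed = -2920 V.

-2920 V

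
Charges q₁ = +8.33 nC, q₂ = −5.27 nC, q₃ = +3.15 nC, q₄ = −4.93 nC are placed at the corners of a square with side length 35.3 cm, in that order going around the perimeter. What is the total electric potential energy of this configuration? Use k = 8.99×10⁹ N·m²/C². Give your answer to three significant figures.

The work to assemble the configuration equals its total potential energy, U = Σ kqᵢqⱼ/rᵢⱼ over all pairs.
The four side pairs have separation 0.353 m and the two diagonal pairs 0.499 m.
Summing all 6 pair terms gives U = -2.04×10⁻⁶ J.

-2.04×10⁻⁶ J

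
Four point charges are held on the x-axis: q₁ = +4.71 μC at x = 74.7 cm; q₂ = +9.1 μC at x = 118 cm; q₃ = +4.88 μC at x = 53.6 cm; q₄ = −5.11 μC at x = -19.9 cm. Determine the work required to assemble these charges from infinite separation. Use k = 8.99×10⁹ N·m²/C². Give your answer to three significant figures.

1.65 J

The assembly work is the sum of pairwise potential energies, U = Σ_{i<j} kqᵢqⱼ/rᵢⱼ.
Pair separations: r₁₂ = 0.433 m, r₁₃ = 0.211 m, r₁₄ = 0.946 m, r₂₃ = 0.644 m, r₂₄ = 1.38 m, r₃₄ = 0.735 m.
Summing all 6 pair terms gives U = 1.65 J.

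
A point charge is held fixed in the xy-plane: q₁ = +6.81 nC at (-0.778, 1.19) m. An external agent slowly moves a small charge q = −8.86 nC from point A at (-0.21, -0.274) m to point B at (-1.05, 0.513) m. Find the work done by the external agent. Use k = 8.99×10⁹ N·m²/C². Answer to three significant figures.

For quasistatic motion the external work equals the change in potential energy: W_ext = qΔV = q(V_B − V_A).
At A: distance to the source charge is 1.57 m; V_A = kq₁/r = 39.0 V.
At B: distance to the source charge is 0.730 m; V_B = kq₁/r = 83.9 V.
ΔV = V_B − V_A = 44.9 V.
W_ext = qΔV = (-8.86×10⁻⁹ C)(44.9 V) = -3.98×10⁻⁷ J.

-3.98×10⁻⁷ J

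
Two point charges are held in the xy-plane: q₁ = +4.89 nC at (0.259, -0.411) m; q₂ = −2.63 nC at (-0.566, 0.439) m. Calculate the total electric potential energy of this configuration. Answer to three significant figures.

-9.76×10⁻⁸ J

The work to assemble the configuration equals its total potential energy, U = Σ kqᵢqⱼ/rᵢⱼ over all pairs.
Pair separations: r₁₂ = 1.18 m.
U = (-9.76×10⁻⁸) = -9.76×10⁻⁸ J.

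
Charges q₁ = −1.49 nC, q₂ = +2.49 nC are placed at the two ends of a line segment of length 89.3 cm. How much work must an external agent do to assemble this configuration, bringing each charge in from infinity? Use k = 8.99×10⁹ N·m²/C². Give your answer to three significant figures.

The assembly work is the sum of pairwise potential energies, U = Σ_{i<j} kqᵢqⱼ/rᵢⱼ.
The separation is r = 0.893 m.
U = (-3.74×10⁻⁸) = -3.74×10⁻⁸ J.

-3.74×10⁻⁸ J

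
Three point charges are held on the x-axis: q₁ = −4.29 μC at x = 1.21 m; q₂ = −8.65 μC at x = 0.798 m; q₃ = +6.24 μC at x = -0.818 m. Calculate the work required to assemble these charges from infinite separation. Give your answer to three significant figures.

The assembly work is the sum of pairwise potential energies, U = Σ_{i<j} kqᵢqⱼ/rᵢⱼ.
Pair separations: r₁₂ = 0.412 m, r₁₃ = 2.03 m, r₂₃ = 1.62 m.
U = (0.810) + (-0.119) + (-0.300) = 0.391 J.

0.391 J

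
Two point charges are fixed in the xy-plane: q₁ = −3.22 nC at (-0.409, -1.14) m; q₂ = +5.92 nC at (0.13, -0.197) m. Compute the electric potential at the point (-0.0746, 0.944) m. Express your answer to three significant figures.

Electric potential is a scalar, so the contributions from each charge add algebraically: V = Σ kqᵢ/rᵢ.
Distances from the field point to each charge: r₁ = 2.11 m, r₂ = 1.16 m.
V = k[(-3.22×10⁻⁹)/(2.11) + (5.92×10⁻⁹)/(1.16)] = 32.2 V.

32.2 V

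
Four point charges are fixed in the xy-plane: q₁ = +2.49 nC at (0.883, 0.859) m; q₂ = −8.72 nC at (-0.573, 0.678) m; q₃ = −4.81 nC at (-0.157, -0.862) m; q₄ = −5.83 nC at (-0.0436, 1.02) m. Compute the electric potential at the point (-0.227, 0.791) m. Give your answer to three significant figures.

Electric potential is a scalar, so the contributions from each charge add algebraically: V = Σ kqᵢ/rᵢ.
Distances from the field point to each charge: r₁ = 1.11 m, r₂ = 0.364 m, r₃ = 1.65 m, r₄ = 0.293 m.
V = k[(2.49×10⁻⁹)/(1.11) + (-8.72×10⁻⁹)/(0.364) + (-4.81×10⁻⁹)/(1.65) + (-5.83×10⁻⁹)/(0.293)] = -400 V.

-400 V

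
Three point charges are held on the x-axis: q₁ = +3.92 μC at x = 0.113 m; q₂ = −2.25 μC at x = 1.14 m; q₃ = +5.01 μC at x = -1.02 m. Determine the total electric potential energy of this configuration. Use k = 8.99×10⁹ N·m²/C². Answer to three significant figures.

0.0317 J

The assembly work is the sum of pairwise potential energies, U = Σ_{i<j} kqᵢqⱼ/rᵢⱼ.
Pair separations: r₁₂ = 1.03 m, r₁₃ = 1.13 m, r₂₃ = 2.16 m.
U = (-0.0772) + (0.156) + (-0.0469) = 0.0317 J.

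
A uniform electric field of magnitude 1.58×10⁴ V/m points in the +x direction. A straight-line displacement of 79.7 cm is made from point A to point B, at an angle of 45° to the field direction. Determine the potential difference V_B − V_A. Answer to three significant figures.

Only the component of displacement along E changes the potential: ΔV = −E·d·cosθ.
ΔV = −(1.58×10⁴ V/m)(0.797 m)cos45° = -8900 V.

-8900 V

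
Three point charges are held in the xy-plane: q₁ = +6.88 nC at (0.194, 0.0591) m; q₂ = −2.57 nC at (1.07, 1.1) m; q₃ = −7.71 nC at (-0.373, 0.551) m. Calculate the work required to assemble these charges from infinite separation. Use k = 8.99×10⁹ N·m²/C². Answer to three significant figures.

The work to assemble the configuration equals its total potential energy, U = Σ kqᵢqⱼ/rᵢⱼ over all pairs.
Pair separations: r₁₂ = 1.36 m, r₁₃ = 0.751 m, r₂₃ = 1.54 m.
U = (-1.17×10⁻⁷) + (-6.35×10⁻⁷) + (1.15×10⁻⁷) = -6.37×10⁻⁷ J.

-6.37×10⁻⁷ J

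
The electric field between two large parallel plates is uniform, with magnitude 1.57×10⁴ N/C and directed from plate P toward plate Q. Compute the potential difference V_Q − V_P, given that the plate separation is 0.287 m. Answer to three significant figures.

-4510 V

In a uniform field, potential decreases in the direction of E: ΔV = −E·d for a displacement d parallel to E.
Going from P to Q is a displacement of 0.287 m along the field, so V_Q − V_P = −Ed = -4510 V.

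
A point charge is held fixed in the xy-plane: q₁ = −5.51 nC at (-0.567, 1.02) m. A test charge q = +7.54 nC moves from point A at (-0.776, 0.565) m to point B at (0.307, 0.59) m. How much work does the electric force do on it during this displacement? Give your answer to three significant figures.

The work done by the electric force is W_field = −ΔU = −q(V_B − V_A) = q(V_A − V_B).
At A: distance to the source charge is 0.501 m; V_A = kq₁/r = -98.9 V.
At B: distance to the source charge is 0.974 m; V_B = kq₁/r = -50.9 V.
ΔV = V_B − V_A = 48.1 V.
W_field = −qΔV = −(7.54×10⁻⁹ C)(48.1 V) = -3.62×10⁻⁷ J.

-3.62×10⁻⁷ J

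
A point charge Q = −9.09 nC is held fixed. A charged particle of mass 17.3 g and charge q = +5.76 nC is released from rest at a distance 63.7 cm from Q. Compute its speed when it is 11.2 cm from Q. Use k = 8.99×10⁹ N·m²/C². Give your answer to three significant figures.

0.0200 m/s

Only the electrostatic force acts, so mechanical energy is conserved: ½mv² = U₁ − U₂ = kQq(1/r₁ − 1/r₂).
U₁ − U₂ = (8.99×10⁹ N·m²/C²)(-9.09×10⁻⁹ C)(5.76×10⁻⁹ C)(1/0.637 − 1/0.112) = 3.46×10⁻⁶ J.
v = √(2·3.46×10⁻⁶/0.0173) = 0.0200 m/s.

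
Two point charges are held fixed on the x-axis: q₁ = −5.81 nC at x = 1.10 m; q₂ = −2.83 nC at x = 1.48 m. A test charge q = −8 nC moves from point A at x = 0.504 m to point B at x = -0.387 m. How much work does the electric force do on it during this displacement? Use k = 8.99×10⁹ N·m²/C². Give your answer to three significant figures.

The work done by the electric force is W_field = −ΔU = −q(V_B − V_A) = q(V_A − V_B).
At A: distances to the source charges are 0.596 m, 0.976 m; V_A = Σ kqᵢ/rᵢ = -114 V.
At B: distances to the source charges are 1.49 m, 1.87 m; V_B = Σ kqᵢ/rᵢ = -48.8 V.
ΔV = V_B − V_A = 65.0 V.
W_field = −qΔV = −(-8.00×10⁻⁹ C)(65.0 V) = 5.20×10⁻⁷ J.

5.20×10⁻⁷ J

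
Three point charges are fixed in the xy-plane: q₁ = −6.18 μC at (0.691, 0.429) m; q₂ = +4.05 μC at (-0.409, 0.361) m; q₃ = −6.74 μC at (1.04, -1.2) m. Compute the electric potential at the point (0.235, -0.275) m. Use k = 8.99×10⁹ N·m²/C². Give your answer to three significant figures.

-7.54×10⁴ V

Electric potential is a scalar, so the contributions from each charge add algebraically: V = Σ kqᵢ/rᵢ.
Distances from the field point to each charge: r₁ = 0.839 m, r₂ = 0.905 m, r₃ = 1.23 m.
V = k[(-6.18×10⁻⁶)/(0.839) + (4.05×10⁻⁶)/(0.905) + (-6.74×10⁻⁶)/(1.23)] = -7.54×10⁴ V.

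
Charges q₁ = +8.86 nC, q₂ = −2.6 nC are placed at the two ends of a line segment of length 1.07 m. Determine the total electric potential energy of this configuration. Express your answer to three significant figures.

The work to assemble the configuration equals its total potential energy, U = Σ kqᵢqⱼ/rᵢⱼ over all pairs.
The separation is r = 1.07 m.
U = (-1.94×10⁻⁷) = -1.94×10⁻⁷ J.

-1.94×10⁻⁷ J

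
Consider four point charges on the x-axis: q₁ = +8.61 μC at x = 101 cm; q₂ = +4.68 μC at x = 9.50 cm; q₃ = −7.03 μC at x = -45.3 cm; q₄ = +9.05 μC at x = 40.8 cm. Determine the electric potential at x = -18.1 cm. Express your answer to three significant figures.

1.23×10⁵ V

The total potential is the scalar sum of each charge's contribution, V = Σ kqᵢ/rᵢ.
Distances from the field point to each charge: r₁ = 1.19 m, r₂ = 0.276 m, r₃ = 0.272 m, r₄ = 0.589 m.
V = k[(8.61×10⁻⁶)/(1.19) + (4.68×10⁻⁶)/(0.276) + (-7.03×10⁻⁶)/(0.272) + (9.05×10⁻⁶)/(0.589)] = 1.23×10⁵ V.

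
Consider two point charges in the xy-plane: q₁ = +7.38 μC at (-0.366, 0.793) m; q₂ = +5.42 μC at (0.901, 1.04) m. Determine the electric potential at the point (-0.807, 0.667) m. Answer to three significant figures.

1.73×10⁵ V

Electric potential is a scalar, so the contributions from each charge add algebraically: V = Σ kqᵢ/rᵢ.
Distances from the field point to each charge: r₁ = 0.459 m, r₂ = 1.75 m.
V = k[(7.38×10⁻⁶)/(0.459) + (5.42×10⁻⁶)/(1.75)] = 1.73×10⁵ V.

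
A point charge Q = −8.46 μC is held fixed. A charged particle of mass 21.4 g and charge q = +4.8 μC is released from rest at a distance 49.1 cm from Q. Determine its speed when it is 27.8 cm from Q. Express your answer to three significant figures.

7.30 m/s

Only the electrostatic force acts, so mechanical energy is conserved: ½mv² = U₁ − U₂ = kQq(1/r₁ − 1/r₂).
U₁ − U₂ = (8.99×10⁹ N·m²/C²)(-8.46×10⁻⁶ C)(4.80×10⁻⁶ C)(1/0.491 − 1/0.278) = 0.570 J.
v = √(2·0.570/0.0214) = 7.30 m/s.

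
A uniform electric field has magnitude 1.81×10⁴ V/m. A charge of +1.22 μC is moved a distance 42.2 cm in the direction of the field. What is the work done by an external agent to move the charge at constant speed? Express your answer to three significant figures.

The potential change for a displacement 42.2 cm in the direction of the field is ΔV = −Ed = -7640 V.
W_ext = qΔV = -9.32×10⁻³ J.

-9.32×10⁻³ J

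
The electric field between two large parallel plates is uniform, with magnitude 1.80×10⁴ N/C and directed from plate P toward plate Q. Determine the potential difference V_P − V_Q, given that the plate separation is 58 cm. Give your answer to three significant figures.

1.04×10⁴ V

In a uniform field, potential decreases in the direction of E: ΔV = −E·d for a displacement d parallel to E.
Going from Q to P is a displacement of 58 cm opposite to the field, so V_P − V_Q = +Ed = 1.04×10⁴ V.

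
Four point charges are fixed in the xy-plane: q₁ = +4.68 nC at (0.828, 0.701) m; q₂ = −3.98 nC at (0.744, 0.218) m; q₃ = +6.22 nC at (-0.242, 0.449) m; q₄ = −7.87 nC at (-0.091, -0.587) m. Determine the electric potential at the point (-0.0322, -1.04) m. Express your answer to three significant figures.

The total potential is the scalar sum of each charge's contribution, V = Σ kqᵢ/rᵢ.
Distances from the field point to each charge: r₁ = 1.94 m, r₂ = 1.48 m, r₃ = 1.50 m, r₄ = 0.457 m.
V = k[(4.68×10⁻⁹)/(1.94) + (-3.98×10⁻⁹)/(1.48) + (6.22×10⁻⁹)/(1.50) + (-7.87×10⁻⁹)/(0.457)] = -120 V.

-120 V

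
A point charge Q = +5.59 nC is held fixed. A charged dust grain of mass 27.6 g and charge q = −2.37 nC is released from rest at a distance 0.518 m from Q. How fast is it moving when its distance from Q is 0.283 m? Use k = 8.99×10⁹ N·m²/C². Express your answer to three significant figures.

Only the electrostatic force acts, so mechanical energy is conserved: ½mv² = U₁ − U₂ = kQq(1/r₁ − 1/r₂).
U₁ − U₂ = (8.99×10⁹ N·m²/C²)(5.59×10⁻⁹ C)(-2.37×10⁻⁹ C)(1/0.518 − 1/0.283) = 1.91×10⁻⁷ J.
v = √(2·1.91×10⁻⁷/0.0276) = 3.72×10⁻³ m/s.

3.72×10⁻³ m/s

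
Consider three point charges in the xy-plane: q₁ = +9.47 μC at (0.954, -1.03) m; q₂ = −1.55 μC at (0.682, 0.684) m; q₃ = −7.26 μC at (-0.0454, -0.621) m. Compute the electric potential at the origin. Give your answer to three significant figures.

Electric potential is a scalar, so the contributions from each charge add algebraically: V = Σ kqᵢ/rᵢ.
Distances from the field point to each charge: r₁ = 1.40 m, r₂ = 0.966 m, r₃ = 0.623 m.
V = k[(9.47×10⁻⁶)/(1.40) + (-1.55×10⁻⁶)/(0.966) + (-7.26×10⁻⁶)/(0.623)] = -5.86×10⁴ V.

-5.86×10⁴ V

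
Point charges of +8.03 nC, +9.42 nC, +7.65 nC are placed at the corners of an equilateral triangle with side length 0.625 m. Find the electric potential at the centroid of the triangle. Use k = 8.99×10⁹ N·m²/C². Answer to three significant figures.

The total potential is the scalar sum of each charge's contribution, V = Σ kqᵢ/rᵢ.
The distance from each vertex to the centroid is a/√3 = 0.361 m.
V = k[(8.03×10⁻⁹)/(0.361) + (9.42×10⁻⁹)/(0.361) + (7.65×10⁻⁹)/(0.361)] = 625 V.

625 V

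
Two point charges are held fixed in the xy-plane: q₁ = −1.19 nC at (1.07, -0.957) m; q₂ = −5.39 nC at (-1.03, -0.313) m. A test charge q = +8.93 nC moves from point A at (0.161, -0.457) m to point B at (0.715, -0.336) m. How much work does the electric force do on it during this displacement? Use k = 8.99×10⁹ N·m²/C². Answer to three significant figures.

The work done by the electric force is W_field = −ΔU = −q(V_B − V_A) = q(V_A − V_B).
At A: distances to the source charges are 1.04 m, 1.20 m; V_A = Σ kqᵢ/rᵢ = -50.7 V.
At B: distances to the source charges are 0.715 m, 1.75 m; V_B = Σ kqᵢ/rᵢ = -42.7 V.
ΔV = V_B − V_A = 7.98 V.
W_field = −qΔV = −(8.93×10⁻⁹ C)(7.98 V) = -7.13×10⁻⁸ J.

-7.13×10⁻⁸ J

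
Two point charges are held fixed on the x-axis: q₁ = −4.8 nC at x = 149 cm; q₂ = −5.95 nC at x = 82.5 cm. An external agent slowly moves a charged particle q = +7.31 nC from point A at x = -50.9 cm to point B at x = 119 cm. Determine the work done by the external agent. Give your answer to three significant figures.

-1.67×10⁻⁶ J

For quasistatic motion the external work equals the change in potential energy: W_ext = qΔV = q(V_B − V_A).
At A: distances to the source charges are 2.00 m, 1.33 m; V_A = Σ kqᵢ/rᵢ = -61.7 V.
At B: distances to the source charges are 0.300 m, 0.365 m; V_B = Σ kqᵢ/rᵢ = -290 V.
ΔV = V_B − V_A = -229 V.
W_ext = qΔV = (7.31×10⁻⁹ C)(-229 V) = -1.67×10⁻⁶ J.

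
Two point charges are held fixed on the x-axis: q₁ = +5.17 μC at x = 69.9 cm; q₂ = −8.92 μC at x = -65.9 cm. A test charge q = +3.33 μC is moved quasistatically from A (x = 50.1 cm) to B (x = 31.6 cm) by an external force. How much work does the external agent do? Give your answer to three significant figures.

-0.421 J

For quasistatic motion the external work equals the change in potential energy: W_ext = qΔV = q(V_B − V_A).
At A: distances to the source charges are 0.198 m, 1.16 m; V_A = Σ kqᵢ/rᵢ = 1.66×10⁵ V.
At B: distances to the source charges are 0.383 m, 0.975 m; V_B = Σ kqᵢ/rᵢ = 3.91×10⁴ V.
ΔV = V_B − V_A = -1.27×10⁵ V.
W_ext = qΔV = (3.33×10⁻⁶ C)(-1.27×10⁵ V) = -0.421 J.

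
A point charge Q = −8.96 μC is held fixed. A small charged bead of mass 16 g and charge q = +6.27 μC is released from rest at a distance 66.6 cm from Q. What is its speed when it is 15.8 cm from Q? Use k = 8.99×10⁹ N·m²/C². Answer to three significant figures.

Only the electrostatic force acts, so mechanical energy is conserved: ½mv² = U₁ − U₂ = kQq(1/r₁ − 1/r₂).
U₁ − U₂ = (8.99×10⁹ N·m²/C²)(-8.96×10⁻⁶ C)(6.27×10⁻⁶ C)(1/0.666 − 1/0.158) = 2.44 J.
v = √(2·2.44/0.0160) = 17.5 m/s.

17.5 m/s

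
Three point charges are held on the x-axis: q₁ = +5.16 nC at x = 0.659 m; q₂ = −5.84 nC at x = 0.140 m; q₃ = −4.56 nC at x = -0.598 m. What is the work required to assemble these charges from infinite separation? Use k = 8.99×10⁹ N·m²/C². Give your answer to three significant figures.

-3.66×10⁻⁷ J

The work to assemble the configuration equals its total potential energy, U = Σ kqᵢqⱼ/rᵢⱼ over all pairs.
Pair separations: r₁₂ = 0.519 m, r₁₃ = 1.26 m, r₂₃ = 0.738 m.
U = (-5.22×10⁻⁷) + (-1.68×10⁻⁷) + (3.24×10⁻⁷) = -3.66×10⁻⁷ J.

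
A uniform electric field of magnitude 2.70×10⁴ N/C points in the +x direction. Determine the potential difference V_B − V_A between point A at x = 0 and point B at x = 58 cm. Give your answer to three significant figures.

In a uniform field, potential decreases in the direction of E: V_B − V_A = −E·Δx.
V_B − V_A = −(2.70×10⁴ V/m)(0.580 m) = -1.57×10⁴ V.

-1.57×10⁴ V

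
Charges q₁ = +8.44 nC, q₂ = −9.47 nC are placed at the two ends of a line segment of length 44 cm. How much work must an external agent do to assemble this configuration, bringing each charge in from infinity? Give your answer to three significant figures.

-1.63×10⁻⁶ J

The work to assemble the configuration equals its total potential energy, U = Σ kqᵢqⱼ/rᵢⱼ over all pairs.
The separation is r = 0.440 m.
U = (-1.63×10⁻⁶) = -1.63×10⁻⁶ J.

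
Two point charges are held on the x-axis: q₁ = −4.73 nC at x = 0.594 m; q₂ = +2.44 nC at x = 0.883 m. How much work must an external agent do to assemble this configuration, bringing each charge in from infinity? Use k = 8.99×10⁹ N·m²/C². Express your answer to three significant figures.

-3.59×10⁻⁷ J

The work to assemble the configuration equals its total potential energy, U = Σ kqᵢqⱼ/rᵢⱼ over all pairs.
Pair separations: r₁₂ = 0.289 m.
U = (-3.59×10⁻⁷) = -3.59×10⁻⁷ J.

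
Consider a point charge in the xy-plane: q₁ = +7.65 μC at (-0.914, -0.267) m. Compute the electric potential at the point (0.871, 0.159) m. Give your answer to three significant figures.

The total potential is the scalar sum of each charge's contribution, V = Σ kqᵢ/rᵢ.
Distances from the field point to each charge: r₁ = 1.84 m.
V = k[(7.65×10⁻⁶)/(1.84)] = 3.75×10⁴ V.

3.75×10⁴ V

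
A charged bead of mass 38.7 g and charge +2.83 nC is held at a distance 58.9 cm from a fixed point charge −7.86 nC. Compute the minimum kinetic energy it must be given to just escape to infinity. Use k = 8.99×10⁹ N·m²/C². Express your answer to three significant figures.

To just escape, total mechanical energy must reach zero at infinity: ½mv²_min + U = 0, so ½mv²_min = −U = |kQq|/r.
|U| = |kQq|/r = (8.99×10⁹ N·m²/C²)(7.86×10⁻⁹)(2.83×10⁻⁹)/(0.589) = 3.40×10⁻⁷ J.

3.40×10⁻⁷ J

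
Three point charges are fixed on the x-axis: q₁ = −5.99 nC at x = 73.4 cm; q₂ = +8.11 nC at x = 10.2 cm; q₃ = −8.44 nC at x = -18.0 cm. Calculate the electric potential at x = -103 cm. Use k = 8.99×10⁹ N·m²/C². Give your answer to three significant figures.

Electric potential is a scalar, so the contributions from each charge add algebraically: V = Σ kqᵢ/rᵢ.
Distances from the field point to each charge: r₁ = 1.76 m, r₂ = 1.13 m, r₃ = 0.850 m.
V = k[(-5.99×10⁻⁹)/(1.76) + (8.11×10⁻⁹)/(1.13) + (-8.44×10⁻⁹)/(0.850)] = -55.4 V.

-55.4 V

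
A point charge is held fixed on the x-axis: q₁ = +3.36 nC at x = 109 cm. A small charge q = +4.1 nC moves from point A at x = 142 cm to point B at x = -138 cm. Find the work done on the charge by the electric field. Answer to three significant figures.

3.25×10⁻⁷ J

The work done by the electric force is W_field = −ΔU = −q(V_B − V_A) = q(V_A − V_B).
At A: distance to the source charge is 0.330 m; V_A = kq₁/r = 91.5 V.
At B: distance to the source charge is 2.47 m; V_B = kq₁/r = 12.2 V.
ΔV = V_B − V_A = -79.3 V.
W_field = −qΔV = −(4.10×10⁻⁹ C)(-79.3 V) = 3.25×10⁻⁷ J.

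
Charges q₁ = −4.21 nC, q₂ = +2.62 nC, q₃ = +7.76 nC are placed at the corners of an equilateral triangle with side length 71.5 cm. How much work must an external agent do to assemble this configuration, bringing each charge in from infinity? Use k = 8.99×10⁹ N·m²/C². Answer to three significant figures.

-2.94×10⁻⁷ J

The work to assemble the configuration equals its total potential energy, U = Σ kqᵢqⱼ/rᵢⱼ over all pairs.
All three pair separations equal the side length, 0.715 m.
U = (-1.39×10⁻⁷) + (-4.11×10⁻⁷) + (2.56×10⁻⁷) = -2.94×10⁻⁷ J.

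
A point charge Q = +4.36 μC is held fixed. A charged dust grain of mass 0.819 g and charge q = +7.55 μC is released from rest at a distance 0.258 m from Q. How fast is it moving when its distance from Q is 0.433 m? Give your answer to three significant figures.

33.6 m/s

Only the electrostatic force acts, so mechanical energy is conserved: ½mv² = U₁ − U₂ = kQq(1/r₁ − 1/r₂).
U₁ − U₂ = (8.99×10⁹ N·m²/C²)(4.36×10⁻⁶ C)(7.55×10⁻⁶ C)(1/0.258 − 1/0.433) = 0.464 J.
v = √(2·0.464/8.19×10⁻⁴) = 33.6 m/s.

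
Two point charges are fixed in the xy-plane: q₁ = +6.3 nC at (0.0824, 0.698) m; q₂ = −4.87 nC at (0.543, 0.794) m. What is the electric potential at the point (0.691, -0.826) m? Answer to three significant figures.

7.60 V

The total potential is the scalar sum of each charge's contribution, V = Σ kqᵢ/rᵢ.
Distances from the field point to each charge: r₁ = 1.64 m, r₂ = 1.63 m.
V = k[(6.30×10⁻⁹)/(1.64) + (-4.87×10⁻⁹)/(1.63)] = 7.60 V.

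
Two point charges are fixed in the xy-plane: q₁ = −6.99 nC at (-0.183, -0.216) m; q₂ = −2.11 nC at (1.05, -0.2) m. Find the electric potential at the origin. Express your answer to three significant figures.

-240 V

The total potential is the scalar sum of each charge's contribution, V = Σ kqᵢ/rᵢ.
Distances from the field point to each charge: r₁ = 0.283 m, r₂ = 1.07 m.
V = k[(-6.99×10⁻⁹)/(0.283) + (-2.11×10⁻⁹)/(1.07)] = -240 V.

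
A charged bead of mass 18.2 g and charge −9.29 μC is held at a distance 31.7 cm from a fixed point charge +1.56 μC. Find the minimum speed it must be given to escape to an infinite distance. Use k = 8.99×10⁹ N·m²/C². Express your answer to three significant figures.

To just escape, total mechanical energy must reach zero at infinity: ½mv²_min + U = 0, so ½mv²_min = −U = |kQq|/r.
|U| = |kQq|/r = (8.99×10⁹ N·m²/C²)(1.56×10⁻⁶)(9.29×10⁻⁶)/(0.317) = 0.411 J.
v_min = √(2|U|/m) = √(2·0.411/0.0182) = 6.72 m/s.

6.72 m/s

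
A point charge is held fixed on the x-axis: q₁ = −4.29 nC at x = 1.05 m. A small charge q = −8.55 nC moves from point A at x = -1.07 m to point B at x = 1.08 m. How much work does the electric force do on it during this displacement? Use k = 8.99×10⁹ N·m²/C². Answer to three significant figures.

-1.08×10⁻⁵ J

The work done by the electric force is W_field = −ΔU = −q(V_B − V_A) = q(V_A − V_B).
At A: distance to the source charge is 2.12 m; V_A = kq₁/r = -18.2 V.
At B: distance to the source charge is 0.0300 m; V_B = kq₁/r = -1290 V.
ΔV = V_B − V_A = -1270 V.
W_field = −qΔV = −(-8.55×10⁻⁹ C)(-1270 V) = -1.08×10⁻⁵ J.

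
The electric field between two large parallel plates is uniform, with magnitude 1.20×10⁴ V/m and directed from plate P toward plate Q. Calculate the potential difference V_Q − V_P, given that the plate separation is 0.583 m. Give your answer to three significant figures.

-7000 V

In a uniform field, potential decreases in the direction of E: ΔV = −E·d for a displacement d parallel to E.
Going from P to Q is a displacement of 0.583 m along the field, so V_Q − V_P = −Ed = -7000 V.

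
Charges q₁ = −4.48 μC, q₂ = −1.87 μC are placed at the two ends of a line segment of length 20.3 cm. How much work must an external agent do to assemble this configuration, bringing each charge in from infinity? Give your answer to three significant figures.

0.371 J

The work to assemble the configuration equals its total potential energy, U = Σ kqᵢqⱼ/rᵢⱼ over all pairs.
The separation is r = 0.203 m.
U = (0.371) = 0.371 J.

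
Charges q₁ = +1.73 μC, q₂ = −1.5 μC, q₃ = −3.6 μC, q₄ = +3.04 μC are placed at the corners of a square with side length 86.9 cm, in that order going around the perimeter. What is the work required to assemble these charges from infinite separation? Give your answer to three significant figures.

-0.109 J

The work to assemble the configuration equals its total potential energy, U = Σ kqᵢqⱼ/rᵢⱼ over all pairs.
The four side pairs have separation 0.869 m and the two diagonal pairs 1.23 m.
Summing all 6 pair terms gives U = -0.109 J.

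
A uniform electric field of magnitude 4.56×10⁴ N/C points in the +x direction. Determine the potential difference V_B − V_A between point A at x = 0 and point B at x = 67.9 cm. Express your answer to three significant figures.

-3.10×10⁴ V

In a uniform field, potential decreases in the direction of E: V_B − V_A = −E·Δx.
V_B − V_A = −(4.56×10⁴ V/m)(0.679 m) = -3.10×10⁴ V.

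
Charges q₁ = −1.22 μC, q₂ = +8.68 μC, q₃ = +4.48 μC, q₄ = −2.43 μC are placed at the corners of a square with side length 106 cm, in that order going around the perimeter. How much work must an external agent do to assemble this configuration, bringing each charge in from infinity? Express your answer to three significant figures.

The work to assemble the configuration equals its total potential energy, U = Σ kqᵢqⱼ/rᵢⱼ over all pairs.
The four side pairs have separation 1.06 m and the two diagonal pairs 1.50 m.
Summing all 6 pair terms gives U = 0.0135 J.

0.0135 J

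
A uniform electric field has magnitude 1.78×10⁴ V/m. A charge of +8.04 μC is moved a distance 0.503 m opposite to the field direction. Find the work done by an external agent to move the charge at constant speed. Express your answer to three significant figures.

The potential change for a displacement 0.503 m opposite to the field direction is ΔV = +Ed = 8950 V.
W_ext = qΔV = 0.0720 J.

0.0720 J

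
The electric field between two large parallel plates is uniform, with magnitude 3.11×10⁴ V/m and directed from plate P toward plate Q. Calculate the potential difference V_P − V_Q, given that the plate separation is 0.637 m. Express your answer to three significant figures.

In a uniform field, potential decreases in the direction of E: ΔV = −E·d for a displacement d parallel to E.
Going from Q to P is a displacement of 0.637 m opposite to the field, so V_P − V_Q = +Ed = 1.98×10⁴ V.

1.98×10⁴ V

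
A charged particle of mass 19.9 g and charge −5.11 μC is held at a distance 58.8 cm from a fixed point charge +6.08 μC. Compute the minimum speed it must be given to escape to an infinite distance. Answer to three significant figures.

To just escape, total mechanical energy must reach zero at infinity: ½mv²_min + U = 0, so ½mv²_min = −U = |kQq|/r.
|U| = |kQq|/r = (8.99×10⁹ N·m²/C²)(6.08×10⁻⁶)(5.11×10⁻⁶)/(0.588) = 0.475 J.
v_min = √(2|U|/m) = √(2·0.475/0.0199) = 6.91 m/s.

6.91 m/s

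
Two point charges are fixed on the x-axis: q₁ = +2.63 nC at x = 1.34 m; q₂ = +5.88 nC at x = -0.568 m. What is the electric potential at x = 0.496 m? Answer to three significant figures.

77.7 V

Electric potential is a scalar, so the contributions from each charge add algebraically: V = Σ kqᵢ/rᵢ.
Distances from the field point to each charge: r₁ = 0.844 m, r₂ = 1.06 m.
V = k[(2.63×10⁻⁹)/(0.844) + (5.88×10⁻⁹)/(1.06)] = 77.7 V.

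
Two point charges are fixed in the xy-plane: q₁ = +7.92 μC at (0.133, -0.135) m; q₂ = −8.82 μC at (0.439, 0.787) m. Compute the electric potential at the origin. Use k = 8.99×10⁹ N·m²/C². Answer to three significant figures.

Electric potential is a scalar, so the contributions from each charge add algebraically: V = Σ kqᵢ/rᵢ.
Distances from the field point to each charge: r₁ = 0.190 m, r₂ = 0.901 m.
V = k[(7.92×10⁻⁶)/(0.190) + (-8.82×10⁻⁶)/(0.901)] = 2.88×10⁵ V.

2.88×10⁵ V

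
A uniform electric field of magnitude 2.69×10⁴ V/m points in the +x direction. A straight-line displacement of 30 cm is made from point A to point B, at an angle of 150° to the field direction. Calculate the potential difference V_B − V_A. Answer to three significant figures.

6990 V

Only the component of displacement along E changes the potential: ΔV = −E·d·cosθ.
ΔV = −(2.69×10⁴ V/m)(0.300 m)cos150° = 6990 V.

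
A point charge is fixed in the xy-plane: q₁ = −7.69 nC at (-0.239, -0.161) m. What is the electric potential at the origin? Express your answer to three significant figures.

Electric potential is a scalar, so the contributions from each charge add algebraically: V = Σ kqᵢ/rᵢ.
Distances from the field point to each charge: r₁ = 0.288 m.
V = k[(-7.69×10⁻⁹)/(0.288)] = -240 V.

-240 V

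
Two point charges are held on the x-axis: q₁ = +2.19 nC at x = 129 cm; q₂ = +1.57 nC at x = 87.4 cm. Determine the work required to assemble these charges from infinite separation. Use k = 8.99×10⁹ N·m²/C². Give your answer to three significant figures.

7.43×10⁻⁸ J

The work to assemble the configuration equals its total potential energy, U = Σ kqᵢqⱼ/rᵢⱼ over all pairs.
Pair separations: r₁₂ = 0.416 m.
U = (7.43×10⁻⁸) = 7.43×10⁻⁸ J.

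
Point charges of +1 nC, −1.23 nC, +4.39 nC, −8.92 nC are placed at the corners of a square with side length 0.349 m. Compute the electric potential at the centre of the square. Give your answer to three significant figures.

The total potential is the scalar sum of each charge's contribution, V = Σ kqᵢ/rᵢ.
The distance from each corner to the centre is a√2/2 = 0.247 m.
V = k[(1.00×10⁻⁹)/(0.247) + (-1.23×10⁻⁹)/(0.247) + (4.39×10⁻⁹)/(0.247) + (-8.92×10⁻⁹)/(0.247)] = -173 V.

-173 V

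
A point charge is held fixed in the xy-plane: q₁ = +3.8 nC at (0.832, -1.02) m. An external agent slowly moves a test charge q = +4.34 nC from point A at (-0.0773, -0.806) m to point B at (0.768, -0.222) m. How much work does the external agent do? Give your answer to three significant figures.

For quasistatic motion the external work equals the change in potential energy: W_ext = qΔV = q(V_B − V_A).
At A: distance to the source charge is 0.934 m; V_A = kq₁/r = 36.6 V.
At B: distance to the source charge is 0.801 m; V_B = kq₁/r = 42.7 V.
ΔV = V_B − V_A = 6.10 V.
W_ext = qΔV = (4.34×10⁻⁹ C)(6.10 V) = 2.65×10⁻⁸ J.

2.65×10⁻⁸ J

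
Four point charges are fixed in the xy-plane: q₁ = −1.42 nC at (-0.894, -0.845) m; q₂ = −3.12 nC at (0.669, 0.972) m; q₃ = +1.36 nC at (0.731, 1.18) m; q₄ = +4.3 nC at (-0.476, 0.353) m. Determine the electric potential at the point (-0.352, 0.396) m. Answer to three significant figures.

270 V

Electric potential is a scalar, so the contributions from each charge add algebraically: V = Σ kqᵢ/rᵢ.
Distances from the field point to each charge: r₁ = 1.35 m, r₂ = 1.17 m, r₃ = 1.34 m, r₄ = 0.131 m.
V = k[(-1.42×10⁻⁹)/(1.35) + (-3.12×10⁻⁹)/(1.17) + (1.36×10⁻⁹)/(1.34) + (4.30×10⁻⁹)/(0.131)] = 270 V.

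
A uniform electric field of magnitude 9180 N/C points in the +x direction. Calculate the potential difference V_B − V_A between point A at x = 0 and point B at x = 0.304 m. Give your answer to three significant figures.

-2790 V

In a uniform field, potential decreases in the direction of E: V_B − V_A = −E·Δx.
V_B − V_A = −(9180 V/m)(0.304 m) = -2790 V.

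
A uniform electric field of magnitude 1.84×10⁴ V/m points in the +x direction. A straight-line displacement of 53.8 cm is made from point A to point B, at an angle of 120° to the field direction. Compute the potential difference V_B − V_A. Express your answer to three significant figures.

Only the component of displacement along E changes the potential: ΔV = −E·d·cosθ.
ΔV = −(1.84×10⁴ V/m)(0.538 m)cos120° = 4950 V.

4950 V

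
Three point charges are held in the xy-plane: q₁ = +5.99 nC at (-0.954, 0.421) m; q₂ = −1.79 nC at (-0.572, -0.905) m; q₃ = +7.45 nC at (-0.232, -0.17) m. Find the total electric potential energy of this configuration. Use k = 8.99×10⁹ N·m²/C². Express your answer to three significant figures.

The assembly work is the sum of pairwise potential energies, U = Σ_{i<j} kqᵢqⱼ/rᵢⱼ.
Pair separations: r₁₂ = 1.38 m, r₁₃ = 0.933 m, r₂₃ = 0.810 m.
U = (-6.99×10⁻⁸) + (4.30×10⁻⁷) + (-1.48×10⁻⁷) = 2.12×10⁻⁷ J.

2.12×10⁻⁷ J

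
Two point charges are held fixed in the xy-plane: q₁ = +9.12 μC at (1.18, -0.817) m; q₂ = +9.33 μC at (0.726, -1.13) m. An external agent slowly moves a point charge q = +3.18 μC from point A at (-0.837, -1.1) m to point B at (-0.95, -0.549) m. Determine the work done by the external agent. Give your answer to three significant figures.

-0.0268 J

For quasistatic motion the external work equals the change in potential energy: W_ext = qΔV = q(V_B − V_A).
At A: distances to the source charges are 2.04 m, 1.56 m; V_A = Σ kqᵢ/rᵢ = 9.39×10⁴ V.
At B: distances to the source charges are 2.15 m, 1.77 m; V_B = Σ kqᵢ/rᵢ = 8.55×10⁴ V.
ΔV = V_B − V_A = -8430 V.
W_ext = qΔV = (3.18×10⁻⁶ C)(-8430 V) = -0.0268 J.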